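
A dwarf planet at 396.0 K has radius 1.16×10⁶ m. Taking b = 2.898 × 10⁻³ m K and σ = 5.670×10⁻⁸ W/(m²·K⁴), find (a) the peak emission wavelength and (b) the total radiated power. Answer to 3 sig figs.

(a) λ_max = b/T = 2.898×10⁻³/396.0 = 7.318×10⁻⁶ m = 7.32 μm.
Surface area A = 4πR² = 4π(1.16×10⁶ m)² = 1.69093×10¹³ m².
(b) P = σAT⁴ = 5.670×10⁻⁸×1.69093×10¹³×(396.0)⁴ = 2.36×10¹⁶ W.

λ_max ≈ 7.32 μm; P ≈ 2.36×10¹⁶ W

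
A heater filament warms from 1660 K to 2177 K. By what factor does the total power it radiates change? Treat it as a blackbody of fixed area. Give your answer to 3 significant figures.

P₂/P₁ ≈ 2.96

P ∝ T⁴, so P₂/P₁ = (T₂/T₁)⁴ = (2177/1660)⁴ = (1.31145)⁴ = 2.96.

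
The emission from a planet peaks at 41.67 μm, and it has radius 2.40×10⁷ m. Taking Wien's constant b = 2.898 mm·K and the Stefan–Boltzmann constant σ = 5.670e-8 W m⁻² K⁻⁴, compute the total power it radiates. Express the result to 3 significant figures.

Wien's law: T = b/λ_max = 2.898×10⁻³/4.167×10⁻⁵ = 69.5464 K.
Surface area A = 4πR² = 4π(2.40×10⁷ m)² = 7.23823×10¹⁵ m².
Then P = σAT⁴ = 5.670×10⁻⁸×7.23823×10¹⁵×(69.5464)⁴ = 9.60×10¹⁵ W.

P ≈ 9.60×10¹⁵ W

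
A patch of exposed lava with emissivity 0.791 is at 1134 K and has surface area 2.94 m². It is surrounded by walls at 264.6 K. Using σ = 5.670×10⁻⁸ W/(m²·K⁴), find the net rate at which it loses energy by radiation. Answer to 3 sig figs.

Area A = 2.94 m².
Net radiated power P_net = εσA(T⁴ − T₀⁴) = 0.791×5.670×10⁻⁸×2.94×(1134⁴ − 264.6⁴).
T⁴ − T₀⁴ = 1.65368×10¹² − 4.90184×10⁹ = 1.64878×10¹² K⁴, so P_net = 2.17×10⁵ W.

Net loss ≈ 2.17×10⁵ W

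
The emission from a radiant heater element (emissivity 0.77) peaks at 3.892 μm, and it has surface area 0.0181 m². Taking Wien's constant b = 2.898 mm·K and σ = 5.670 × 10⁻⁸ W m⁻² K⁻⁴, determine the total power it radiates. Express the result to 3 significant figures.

P ≈ 243 W

Wien's law: T = b/λ_max = 2.898×10⁻³/3.892×10⁻⁶ = 744.604 K.
Area A = 0.0181 m².
Then P = εσAT⁴ = 0.77×5.670×10⁻⁸×0.0181×(744.604)⁴ = 243 W.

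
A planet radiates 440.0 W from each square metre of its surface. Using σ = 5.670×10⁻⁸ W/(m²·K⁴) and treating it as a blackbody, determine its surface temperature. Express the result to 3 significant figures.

I = σT⁴, so T = (I/σ)^(1/4) = (440.0/(5.670×10⁻⁸))^(1/4) = 297 K.

T ≈ 297 K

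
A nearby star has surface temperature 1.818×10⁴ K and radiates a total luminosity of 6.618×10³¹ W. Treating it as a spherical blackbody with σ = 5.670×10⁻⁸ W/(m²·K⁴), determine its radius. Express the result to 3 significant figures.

R ≈ 2.92×10¹⁰ m

L = 4πR²σT⁴ ⇒ R = √(L/(4πσT⁴)).
σT⁴ = 6.19382×10⁹ W/m², so R = √(6.618×10³¹/(4π×6.19382×10⁹)) = 2.92×10¹⁰ m.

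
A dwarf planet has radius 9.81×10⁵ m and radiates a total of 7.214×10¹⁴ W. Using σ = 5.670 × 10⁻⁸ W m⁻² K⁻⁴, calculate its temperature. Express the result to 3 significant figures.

T ≈ 180 K

Surface area A = 4πR² = 4π(9.81×10⁵ m)² = 1.20934×10¹³ m².
P = σAT⁴ ⇒ T = (P/(σA))^(1/4) = (7.214×10¹⁴/(5.670×10⁻⁸×1.20934×10¹³))^(1/4) = 180 K.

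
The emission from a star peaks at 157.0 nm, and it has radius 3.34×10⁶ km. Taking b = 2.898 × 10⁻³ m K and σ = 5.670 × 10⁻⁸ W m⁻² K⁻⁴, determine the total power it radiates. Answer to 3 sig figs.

Wien's law: T = b/λ_max = 2.898×10⁻³/1.570×10⁻⁷ = 18458.6 K.
Surface area A = 4πR² = 4π(3.34×10⁹ m)² = 1.40185×10²⁰ m².
Then P = σAT⁴ = 5.670×10⁻⁸×1.40185×10²⁰×(18458.6)⁴ = 9.23×10²⁹ W.

P ≈ 9.23×10²⁹ W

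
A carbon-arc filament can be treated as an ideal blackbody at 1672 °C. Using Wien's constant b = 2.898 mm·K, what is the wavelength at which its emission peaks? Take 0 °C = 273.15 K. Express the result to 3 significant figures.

T = 1672 °C + 273.15 = 1945.15 K.
Wien's displacement law: λ_max = b/T = (2.898×10⁻³ m·K)/(1945.15 K) = 1.490×10⁻⁶ m.
That is 1.49×10³ nm, in the infrared range.

λ_max ≈ 1.49×10³ nm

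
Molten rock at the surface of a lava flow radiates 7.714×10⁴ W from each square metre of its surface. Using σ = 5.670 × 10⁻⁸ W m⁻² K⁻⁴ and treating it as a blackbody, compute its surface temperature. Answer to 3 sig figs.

I = σT⁴, so T = (I/σ)^(1/4) = (7.714×10⁴/(5.670×10⁻⁸))^(1/4) = 1.08×10³ K.

T ≈ 1.08×10³ K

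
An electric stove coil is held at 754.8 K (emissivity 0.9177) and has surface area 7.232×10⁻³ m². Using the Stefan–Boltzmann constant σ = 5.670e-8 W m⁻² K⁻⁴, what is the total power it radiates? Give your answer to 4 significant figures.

Area A = 7.232×10⁻³ m².
P = εσAT⁴ = 0.9177 × 5.670×10⁻⁸ × 7.232×10⁻³ × (754.8)⁴ = 122.1 W.

P ≈ 122.1 W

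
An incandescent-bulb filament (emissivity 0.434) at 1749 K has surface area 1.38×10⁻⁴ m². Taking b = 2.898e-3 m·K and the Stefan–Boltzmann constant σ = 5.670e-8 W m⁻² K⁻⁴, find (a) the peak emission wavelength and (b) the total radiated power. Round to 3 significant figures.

(a) λ_max = b/T = 2.898×10⁻³/1749 = 1.657×10⁻⁶ m = 1.66 μm.
Area A = 1.38×10⁻⁴ m².
(b) P = εσAT⁴ = 0.434×5.670×10⁻⁸×1.38×10⁻⁴×(1749)⁴ = 31.8 W.

λ_max ≈ 1.66 μm; P ≈ 31.8 W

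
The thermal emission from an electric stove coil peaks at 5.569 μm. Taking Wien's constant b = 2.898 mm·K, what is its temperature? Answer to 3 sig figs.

T ≈ 520 K

Wien's law gives T = b/λ_max = (2.898×10⁻³ m·K)/(5.569×10⁻⁶ m) = 520 K.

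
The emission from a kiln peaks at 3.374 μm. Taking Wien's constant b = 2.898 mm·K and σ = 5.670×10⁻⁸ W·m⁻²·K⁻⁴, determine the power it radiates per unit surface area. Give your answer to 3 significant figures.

Wien's law: T = b/λ_max = 2.898×10⁻³/3.374×10⁻⁶ = 858.921 K.
Then I = σT⁴ = 5.670×10⁻⁸×(858.921)⁴ = 3.09×10⁴ W/m².

I ≈ 3.09×10⁴ W/m²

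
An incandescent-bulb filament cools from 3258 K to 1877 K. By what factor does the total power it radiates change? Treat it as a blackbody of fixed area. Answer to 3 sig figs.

P₂/P₁ ≈ 0.110

P ∝ T⁴, so P₂/P₁ = (T₂/T₁)⁴ = (1877/3258)⁴ = (0.576120)⁴ = 0.110.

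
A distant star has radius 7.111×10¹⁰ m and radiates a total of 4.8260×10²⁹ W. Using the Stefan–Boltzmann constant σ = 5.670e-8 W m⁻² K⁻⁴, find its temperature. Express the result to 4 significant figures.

Surface area A = 4πR² = 4π(7.111×10¹⁰ m)² = 6.35435×10²² m².
P = σAT⁴ ⇒ T = (P/(σA))^(1/4) = (4.8260×10²⁹/(5.670×10⁻⁸×6.35435×10²²))^(1/4) = 3402 K.

T ≈ 3402 K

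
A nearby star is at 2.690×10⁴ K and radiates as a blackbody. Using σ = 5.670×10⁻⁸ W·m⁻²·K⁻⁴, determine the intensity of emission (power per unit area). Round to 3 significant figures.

Stefan–Boltzmann: I = σT⁴ = 5.670×10⁻⁸ × (2.690×10⁴)⁴ = 2.97×10¹⁰ W/m².

I ≈ 2.97×10¹⁰ W/m²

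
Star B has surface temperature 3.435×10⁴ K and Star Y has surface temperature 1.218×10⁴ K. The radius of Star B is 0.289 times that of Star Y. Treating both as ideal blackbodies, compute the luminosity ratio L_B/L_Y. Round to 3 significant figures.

L ∝ R²T⁴, so L_B/L_Y = (R_B/R_Y)²(T_B/T_Y)⁴ = (0.289)² × (3.435×10⁴/1.218×10⁴)⁴ = 0.083521 × 63.2583 = 5.28.

L_B/L_Y ≈ 5.28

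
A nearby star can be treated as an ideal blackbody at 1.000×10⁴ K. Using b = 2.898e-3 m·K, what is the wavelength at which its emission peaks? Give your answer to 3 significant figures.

Wien's displacement law: λ_max = b/T = (2.898×10⁻³ m·K)/(1.000×10⁴ K) = 2.898×10⁻⁷ m.
That is 290 nm, in the ultraviolet range.

λ_max ≈ 290 nm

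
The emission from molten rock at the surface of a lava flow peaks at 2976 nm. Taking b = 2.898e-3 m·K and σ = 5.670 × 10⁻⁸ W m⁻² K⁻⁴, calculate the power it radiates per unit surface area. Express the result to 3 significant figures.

I ≈ 5.10×10⁴ W/m²

Wien's law: T = b/λ_max = 2.898×10⁻³/2.976×10⁻⁶ = 973.790 K.
Then I = σT⁴ = 5.670×10⁻⁸×(973.790)⁴ = 5.10×10⁴ W/m².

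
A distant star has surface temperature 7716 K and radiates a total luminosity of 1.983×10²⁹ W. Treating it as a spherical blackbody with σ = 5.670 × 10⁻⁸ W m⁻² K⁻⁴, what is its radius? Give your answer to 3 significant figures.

R ≈ 8.86×10⁹ m

L = 4πR²σT⁴ ⇒ R = √(L/(4πσT⁴)).
σT⁴ = 2.00980×10⁸ W/m², so R = √(1.983×10²⁹/(4π×2.00980×10⁸)) = 8.86×10⁹ m.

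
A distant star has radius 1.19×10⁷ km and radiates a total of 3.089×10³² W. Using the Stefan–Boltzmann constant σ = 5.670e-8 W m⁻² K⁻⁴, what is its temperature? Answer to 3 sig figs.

Surface area A = 4πR² = 4π(1.19×10¹⁰ m)² = 1.77952×10²¹ m².
P = σAT⁴ ⇒ T = (P/(σA))^(1/4) = (3.089×10³²/(5.670×10⁻⁸×1.77952×10²¹))^(1/4) = 4.18×10⁴ K.

T ≈ 4.18×10⁴ K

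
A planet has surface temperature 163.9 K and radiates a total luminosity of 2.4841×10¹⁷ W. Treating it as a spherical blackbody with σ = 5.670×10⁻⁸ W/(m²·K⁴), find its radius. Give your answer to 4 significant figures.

L = 4πR²σT⁴ ⇒ R = √(L/(4πσT⁴)).
σT⁴ = 40.9165 W/m², so R = √(2.4841×10¹⁷/(4π×40.9165)) = 2.198×10⁷ m.

R ≈ 2.198×10⁷ m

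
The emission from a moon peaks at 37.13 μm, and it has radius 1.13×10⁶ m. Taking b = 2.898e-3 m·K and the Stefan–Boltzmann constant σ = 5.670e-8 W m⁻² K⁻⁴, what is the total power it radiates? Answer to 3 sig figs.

P ≈ 3.38×10¹³ W

Wien's law: T = b/λ_max = 2.898×10⁻³/3.713×10⁻⁵ = 78.0501 K.
Surface area A = 4πR² = 4π(1.13×10⁶ m)² = 1.60460×10¹³ m².
Then P = σAT⁴ = 5.670×10⁻⁸×1.60460×10¹³×(78.0501)⁴ = 3.38×10¹³ W.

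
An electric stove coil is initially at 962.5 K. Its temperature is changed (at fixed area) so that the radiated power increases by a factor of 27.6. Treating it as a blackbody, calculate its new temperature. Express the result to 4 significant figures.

T₂ ≈ 2206 K

P ∝ T⁴, so T₂/T₁ = (P₂/P₁)^(1/4) = (27.6)^(1/4) = 2.29207.
T₂ = 962.5 × 2.29207 = 2206 K.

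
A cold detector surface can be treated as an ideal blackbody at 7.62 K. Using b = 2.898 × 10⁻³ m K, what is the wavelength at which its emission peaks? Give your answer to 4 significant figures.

Wien's displacement law: λ_max = b/T = (2.898×10⁻³ m·K)/(7.62 K) = 3.8031×10⁻⁴ m.
That is 3.803×10⁻⁴ m, in the infrared range.

λ_max ≈ 3.803×10⁻⁴ m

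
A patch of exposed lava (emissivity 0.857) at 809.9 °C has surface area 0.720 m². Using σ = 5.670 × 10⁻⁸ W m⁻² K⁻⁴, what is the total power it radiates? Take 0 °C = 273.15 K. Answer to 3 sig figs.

T = 809.9 °C + 273.15 = 1083.05 K.
Area A = 0.720 m².
P = εσAT⁴ = 0.857 × 5.670×10⁻⁸ × 0.720 × (1083.05)⁴ = 4.81×10⁴ W.

P ≈ 4.81×10⁴ W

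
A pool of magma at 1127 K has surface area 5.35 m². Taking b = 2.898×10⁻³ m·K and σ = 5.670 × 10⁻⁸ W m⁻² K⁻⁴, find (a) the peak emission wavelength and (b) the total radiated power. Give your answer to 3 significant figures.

λ_max ≈ 2.57×10³ nm; P ≈ 4.89×10⁵ W

(a) λ_max = b/T = 2.898×10⁻³/1127 = 2.571×10⁻⁶ m = 2.57×10³ nm.
Area A = 5.35 m².
(b) P = σAT⁴ = 5.670×10⁻⁸×5.35×(1127)⁴ = 4.89×10⁵ W.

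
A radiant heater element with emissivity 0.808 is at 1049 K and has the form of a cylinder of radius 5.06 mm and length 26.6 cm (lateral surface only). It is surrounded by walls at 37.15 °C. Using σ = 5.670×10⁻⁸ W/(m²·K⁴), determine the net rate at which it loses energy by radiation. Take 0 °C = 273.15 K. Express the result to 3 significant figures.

Net loss ≈ 466 W

Surroundings: T = 37.15 °C + 273.15 = 310.30 K.
Lateral area A = 2πrL = 2π×5.06×10⁻³×0.266 = 8.45692×10⁻³ m².
Net radiated power P_net = εσA(T⁴ − T₀⁴) = 0.808×5.670×10⁻⁸×8.45692×10⁻³×(1049⁴ − 310.30⁴).
T⁴ − T₀⁴ = 1.21088×10¹² − 9.27101×10⁹ = 1.20161×10¹² K⁴, so P_net = 466 W.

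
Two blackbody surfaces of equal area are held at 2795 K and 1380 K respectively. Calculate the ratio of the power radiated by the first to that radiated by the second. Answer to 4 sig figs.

P₁/P₂ ≈ 16.83

With equal areas, P₁/P₂ = (T₁/T₂)⁴ = (2795/1380)⁴ = 16.83.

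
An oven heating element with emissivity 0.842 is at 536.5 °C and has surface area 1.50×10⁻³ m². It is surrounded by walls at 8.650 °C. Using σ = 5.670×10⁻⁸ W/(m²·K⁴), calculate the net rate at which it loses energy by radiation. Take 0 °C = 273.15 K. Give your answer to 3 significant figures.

Net loss ≈ 30.3 W

T = 536.5 °C + 273.15 = 809.65 K.
Surroundings: T = 8.650 °C + 273.15 = 281.800 K.
Area A = 1.50×10⁻³ m².
Net radiated power P_net = εσA(T⁴ − T₀⁴) = 0.842×5.670×10⁻⁸×1.50×10⁻³×(809.65⁴ − 281.800⁴).
T⁴ − T₀⁴ = 4.29724×10¹¹ − 6.30615×10⁹ = 4.23418×10¹¹ K⁴, so P_net = 30.3 W.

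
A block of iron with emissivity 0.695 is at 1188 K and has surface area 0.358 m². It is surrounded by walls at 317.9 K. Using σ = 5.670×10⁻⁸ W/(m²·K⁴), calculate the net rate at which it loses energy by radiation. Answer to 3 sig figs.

Net loss ≈ 2.80×10⁴ W

Area A = 0.358 m².
Net radiated power P_net = εσA(T⁴ − T₀⁴) = 0.695×5.670×10⁻⁸×0.358×(1188⁴ − 317.9⁴).
T⁴ − T₀⁴ = 1.99189×10¹² − 1.02132×10¹⁰ = 1.98168×10¹² K⁴, so P_net = 2.80×10⁴ W.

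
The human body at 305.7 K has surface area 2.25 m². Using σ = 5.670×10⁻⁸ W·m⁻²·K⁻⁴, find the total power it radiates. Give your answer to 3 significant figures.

Area A = 2.25 m².
P = σAT⁴ = 5.670×10⁻⁸ × 2.25 × (305.7)⁴ = 1.11×10³ W.

P ≈ 1.11×10³ W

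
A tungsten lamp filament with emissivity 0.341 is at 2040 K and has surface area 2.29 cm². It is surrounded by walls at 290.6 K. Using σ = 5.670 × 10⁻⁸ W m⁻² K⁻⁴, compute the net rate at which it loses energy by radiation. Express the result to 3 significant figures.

Net loss ≈ 76.7 W

Area A = 2.29 cm² = 2.29×10⁻⁴ m².
Net radiated power P_net = εσA(T⁴ − T₀⁴) = 0.341×5.670×10⁻⁸×2.29×10⁻⁴×(2040⁴ − 290.6⁴).
T⁴ − T₀⁴ = 1.73189×10¹³ − 7.13153×10⁹ = 1.73118×10¹³ K⁴, so P_net = 76.7 W.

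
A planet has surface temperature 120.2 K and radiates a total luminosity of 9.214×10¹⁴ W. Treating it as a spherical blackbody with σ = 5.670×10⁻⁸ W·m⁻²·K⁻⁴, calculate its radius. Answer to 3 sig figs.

R ≈ 2.49×10⁶ m

L = 4πR²σT⁴ ⇒ R = √(L/(4πσT⁴)).
σT⁴ = 11.8359 W/m², so R = √(9.214×10¹⁴/(4π×11.8359)) = 2.49×10⁶ m.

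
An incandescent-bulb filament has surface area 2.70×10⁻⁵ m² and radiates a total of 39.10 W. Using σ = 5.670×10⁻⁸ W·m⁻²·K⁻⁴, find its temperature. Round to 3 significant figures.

Area A = 2.70×10⁻⁵ m².
P = σAT⁴ ⇒ T = (P/(σA))^(1/4) = (39.10/(5.670×10⁻⁸×2.70×10⁻⁵))^(1/4) = 2.25×10³ K.

T ≈ 2.25×10³ K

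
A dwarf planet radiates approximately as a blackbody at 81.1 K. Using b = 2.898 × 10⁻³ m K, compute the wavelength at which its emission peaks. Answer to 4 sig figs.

Wien's displacement law: λ_max = b/T = (2.898×10⁻³ m·K)/(81.1 K) = 3.5734×10⁻⁵ m.
That is 35.73 μm, in the infrared range.

λ_max ≈ 35.73 μm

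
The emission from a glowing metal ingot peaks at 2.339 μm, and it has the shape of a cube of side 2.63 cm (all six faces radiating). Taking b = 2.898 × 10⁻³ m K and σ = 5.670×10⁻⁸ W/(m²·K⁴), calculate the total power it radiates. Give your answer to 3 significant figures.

P ≈ 555 W

Wien's law: T = b/λ_max = 2.898×10⁻³/2.339×10⁻⁶ = 1238.99 K.
Area A = 6s² = 6×(0.0263 m)² = 4.15014×10⁻³ m².
Then P = σAT⁴ = 5.670×10⁻⁸×4.15014×10⁻³×(1238.99)⁴ = 555 W.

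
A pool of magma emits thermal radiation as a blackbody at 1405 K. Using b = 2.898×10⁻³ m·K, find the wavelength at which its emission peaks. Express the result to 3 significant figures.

Wien's displacement law: λ_max = b/T = (2.898×10⁻³ m·K)/(1405 K) = 2.063×10⁻⁶ m.
That is 2.06 μm, in the infrared range.

λ_max ≈ 2.06 μm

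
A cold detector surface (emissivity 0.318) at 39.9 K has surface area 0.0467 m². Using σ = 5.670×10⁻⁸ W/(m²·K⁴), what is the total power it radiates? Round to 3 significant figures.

P ≈ 2.13×10⁻³ W

Area A = 0.0467 m².
P = εσAT⁴ = 0.318 × 5.670×10⁻⁸ × 0.0467 × (39.9)⁴ = 2.13×10⁻³ W.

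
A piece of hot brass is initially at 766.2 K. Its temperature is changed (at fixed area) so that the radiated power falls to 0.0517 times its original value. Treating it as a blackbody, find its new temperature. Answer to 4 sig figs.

P ∝ T⁴, so T₂/T₁ = (P₂/P₁)^(1/4) = (0.0517)^(1/4) = 0.476840.
T₂ = 766.2 × 0.476840 = 365.4 K.

T₂ ≈ 365.4 K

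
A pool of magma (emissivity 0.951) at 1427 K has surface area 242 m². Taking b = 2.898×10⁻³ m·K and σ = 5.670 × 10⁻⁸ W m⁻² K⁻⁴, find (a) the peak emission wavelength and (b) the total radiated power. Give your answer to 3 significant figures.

λ_max ≈ 2.03×10³ nm; P ≈ 5.41×10⁷ W

(a) λ_max = b/T = 2.898×10⁻³/1427 = 2.031×10⁻⁶ m = 2.03×10³ nm.
Area A = 242 m².
(b) P = εσAT⁴ = 0.951×5.670×10⁻⁸×242×(1427)⁴ = 5.41×10⁷ W.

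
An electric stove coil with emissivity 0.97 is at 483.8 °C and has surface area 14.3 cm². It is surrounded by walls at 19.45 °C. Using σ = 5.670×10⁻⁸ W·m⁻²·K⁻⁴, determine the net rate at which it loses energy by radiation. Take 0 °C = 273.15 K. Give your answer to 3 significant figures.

Net loss ≈ 25.2 W

T = 483.8 °C + 273.15 = 756.95 K.
Surroundings: T = 19.45 °C + 273.15 = 292.60 K.
Area A = 14.3 cm² = 1.43×10⁻³ m².
Net radiated power P_net = εσA(T⁴ − T₀⁴) = 0.97×5.670×10⁻⁸×1.43×10⁻³×(756.95⁴ − 292.60⁴).
T⁴ − T₀⁴ = 3.28298×10¹¹ − 7.32989×10⁹ = 3.20968×10¹¹ K⁴, so P_net = 25.2 W.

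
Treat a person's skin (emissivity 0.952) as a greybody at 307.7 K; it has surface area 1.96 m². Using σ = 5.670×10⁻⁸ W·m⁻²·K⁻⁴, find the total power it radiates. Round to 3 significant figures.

Area A = 1.96 m².
P = εσAT⁴ = 0.952 × 5.670×10⁻⁸ × 1.96 × (307.7)⁴ = 948 W.

P ≈ 948 W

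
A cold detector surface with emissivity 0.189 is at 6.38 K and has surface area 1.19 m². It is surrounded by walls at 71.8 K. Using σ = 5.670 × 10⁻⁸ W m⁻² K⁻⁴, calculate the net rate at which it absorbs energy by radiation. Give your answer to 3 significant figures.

Area A = 1.19 m².
Net radiated power P_net = εσA(T⁴ − T₀⁴) = 0.189×5.670×10⁻⁸×1.19×(6.38⁴ − 71.8⁴).
T⁴ − T₀⁴ = 1656.85 − 2.65765×10⁷ = -2.65748×10⁷ K⁴, so P_net = -0.339 W — negative, meaning a net gain of 0.339 W.

Net gain ≈ 0.339 W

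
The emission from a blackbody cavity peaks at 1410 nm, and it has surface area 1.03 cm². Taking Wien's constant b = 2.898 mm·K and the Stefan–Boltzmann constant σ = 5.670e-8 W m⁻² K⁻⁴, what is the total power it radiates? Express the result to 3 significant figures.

P ≈ 104 W

Wien's law: T = b/λ_max = 2.898×10⁻³/1.410×10⁻⁶ = 2055.32 K.
Area A = 1.03 cm² = 1.03×10⁻⁴ m².
Then P = σAT⁴ = 5.670×10⁻⁸×1.03×10⁻⁴×(2055.32)⁴ = 104 W.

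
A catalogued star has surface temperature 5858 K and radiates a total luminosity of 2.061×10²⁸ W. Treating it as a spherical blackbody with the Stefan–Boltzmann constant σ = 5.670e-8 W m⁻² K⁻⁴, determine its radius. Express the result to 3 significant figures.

L = 4πR²σT⁴ ⇒ R = √(L/(4πσT⁴)).
σT⁴ = 6.67699×10⁷ W/m², so R = √(2.061×10²⁸/(4π×6.67699×10⁷)) = 4.96×10⁹ m.

R ≈ 4.96×10⁹ m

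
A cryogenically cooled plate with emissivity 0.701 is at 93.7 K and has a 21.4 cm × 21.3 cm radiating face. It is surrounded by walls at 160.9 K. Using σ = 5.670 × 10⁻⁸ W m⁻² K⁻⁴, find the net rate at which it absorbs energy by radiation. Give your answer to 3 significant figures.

Area A = 0.214 × 0.213 = 0.045582 m².
Net radiated power P_net = εσA(T⁴ − T₀⁴) = 0.701×5.670×10⁻⁸×0.045582×(93.7⁴ − 160.9⁴).
T⁴ − T₀⁴ = 7.70830×10⁷ − 6.70230×10⁸ = -5.93147×10⁸ K⁴, so P_net = -1.07 W — negative, meaning a net gain of 1.07 W.

Net gain ≈ 1.07 W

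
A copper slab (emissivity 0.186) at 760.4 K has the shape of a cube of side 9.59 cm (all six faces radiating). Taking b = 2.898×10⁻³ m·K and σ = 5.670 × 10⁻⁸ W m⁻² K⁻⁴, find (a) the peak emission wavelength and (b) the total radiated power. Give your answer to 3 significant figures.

(a) λ_max = b/T = 2.898×10⁻³/760.4 = 3.811×10⁻⁶ m = 3.81 μm.
Area A = 6s² = 6×(0.0959 m)² = 0.0551809 m².
(b) P = εσAT⁴ = 0.186×5.670×10⁻⁸×0.0551809×(760.4)⁴ = 195 W.

λ_max ≈ 3.81 μm; P ≈ 195 W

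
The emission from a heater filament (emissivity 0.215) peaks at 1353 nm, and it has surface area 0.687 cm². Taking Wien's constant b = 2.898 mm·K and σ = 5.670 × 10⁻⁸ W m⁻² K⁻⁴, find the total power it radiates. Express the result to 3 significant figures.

P ≈ 17.6 W

Wien's law: T = b/λ_max = 2.898×10⁻³/1.353×10⁻⁶ = 2141.91 K.
Area A = 0.687 cm² = 6.87×10⁻⁵ m².
Then P = εσAT⁴ = 0.215×5.670×10⁻⁸×6.87×10⁻⁵×(2141.91)⁴ = 17.6 W.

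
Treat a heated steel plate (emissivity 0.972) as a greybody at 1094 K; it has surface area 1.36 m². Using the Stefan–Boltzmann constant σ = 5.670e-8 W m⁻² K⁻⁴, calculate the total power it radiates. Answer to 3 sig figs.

Area A = 1.36 m².
P = εσAT⁴ = 0.972 × 5.670×10⁻⁸ × 1.36 × (1094)⁴ = 1.07×10⁵ W.

P ≈ 1.07×10⁵ W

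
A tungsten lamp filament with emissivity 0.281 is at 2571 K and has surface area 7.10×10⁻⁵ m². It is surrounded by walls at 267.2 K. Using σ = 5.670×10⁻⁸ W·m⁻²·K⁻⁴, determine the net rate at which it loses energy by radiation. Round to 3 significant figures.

Net loss ≈ 49.4 W

Area A = 7.10×10⁻⁵ m².
Net radiated power P_net = εσA(T⁴ − T₀⁴) = 0.281×5.670×10⁻⁸×7.10×10⁻⁵×(2571⁴ − 267.2⁴).
T⁴ − T₀⁴ = 4.36926×10¹³ − 5.09737×10⁹ = 4.36875×10¹³ K⁴, so P_net = 49.4 W.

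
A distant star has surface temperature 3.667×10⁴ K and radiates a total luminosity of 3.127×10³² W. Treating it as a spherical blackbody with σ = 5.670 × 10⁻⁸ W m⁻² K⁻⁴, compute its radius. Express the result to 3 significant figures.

L = 4πR²σT⁴ ⇒ R = √(L/(4πσT⁴)).
σT⁴ = 1.02524×10¹¹ W/m², so R = √(3.127×10³²/(4π×1.02524×10¹¹)) = 1.56×10¹⁰ m.

R ≈ 1.56×10¹⁰ m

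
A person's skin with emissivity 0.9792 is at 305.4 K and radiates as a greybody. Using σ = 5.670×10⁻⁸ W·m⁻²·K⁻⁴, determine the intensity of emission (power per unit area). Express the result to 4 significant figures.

Stefan–Boltzmann: I = εσT⁴ = 0.9792 × 5.670×10⁻⁸ × (305.4)⁴ = 483.0 W/m².

I ≈ 483.0 W/m²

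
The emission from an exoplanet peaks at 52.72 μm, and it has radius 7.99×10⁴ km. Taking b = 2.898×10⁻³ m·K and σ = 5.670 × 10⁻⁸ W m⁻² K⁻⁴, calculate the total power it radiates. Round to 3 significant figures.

Wien's law: T = b/λ_max = 2.898×10⁻³/5.272×10⁻⁵ = 54.9697 K.
Surface area A = 4πR² = 4π(7.99×10⁷ m)² = 8.02238×10¹⁶ m².
Then P = σAT⁴ = 5.670×10⁻⁸×8.02238×10¹⁶×(54.9697)⁴ = 4.15×10¹⁶ W.

P ≈ 4.15×10¹⁶ W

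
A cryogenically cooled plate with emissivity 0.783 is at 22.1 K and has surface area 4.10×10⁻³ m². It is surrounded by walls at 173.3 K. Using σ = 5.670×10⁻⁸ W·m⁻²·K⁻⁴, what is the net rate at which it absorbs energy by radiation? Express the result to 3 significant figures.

Net gain ≈ 0.164 W

Area A = 4.10×10⁻³ m².
Net radiated power P_net = εσA(T⁴ − T₀⁴) = 0.783×5.670×10⁻⁸×4.10×10⁻³×(22.1⁴ − 173.3⁴).
T⁴ − T₀⁴ = 2.38544×10⁵ − 9.01974×10⁸ = -9.01735×10⁸ K⁴, so P_net = -0.164 W — negative, meaning a net gain of 0.164 W.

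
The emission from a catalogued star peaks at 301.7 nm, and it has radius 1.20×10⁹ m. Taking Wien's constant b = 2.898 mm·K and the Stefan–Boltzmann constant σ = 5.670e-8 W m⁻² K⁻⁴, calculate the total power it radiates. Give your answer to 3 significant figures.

Wien's law: T = b/λ_max = 2.898×10⁻³/3.017×10⁻⁷ = 9605.57 K.
Surface area A = 4πR² = 4π(1.20×10⁹ m)² = 1.80956×10¹⁹ m².
Then P = σAT⁴ = 5.670×10⁻⁸×1.80956×10¹⁹×(9605.57)⁴ = 8.73×10²⁷ W.

P ≈ 8.73×10²⁷ W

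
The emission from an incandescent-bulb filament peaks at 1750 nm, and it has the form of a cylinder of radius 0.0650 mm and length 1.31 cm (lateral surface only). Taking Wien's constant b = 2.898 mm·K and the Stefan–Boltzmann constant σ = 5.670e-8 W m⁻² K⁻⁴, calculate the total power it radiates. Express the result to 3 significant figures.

P ≈ 2.28 W

Wien's law: T = b/λ_max = 2.898×10⁻³/1.750×10⁻⁶ = 1656.00 K.
Lateral area A = 2πrL = 2π×6.50×10⁻⁵×0.0131 = 5.35013×10⁻⁶ m².
Then P = σAT⁴ = 5.670×10⁻⁸×5.35013×10⁻⁶×(1656.00)⁴ = 2.28 W.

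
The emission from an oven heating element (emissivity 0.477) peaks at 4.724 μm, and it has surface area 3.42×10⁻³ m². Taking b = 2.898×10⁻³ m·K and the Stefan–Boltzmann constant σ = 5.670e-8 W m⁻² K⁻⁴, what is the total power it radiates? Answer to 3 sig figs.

Wien's law: T = b/λ_max = 2.898×10⁻³/4.724×10⁻⁶ = 613.463 K.
Area A = 3.42×10⁻³ m².
Then P = εσAT⁴ = 0.477×5.670×10⁻⁸×3.42×10⁻³×(613.463)⁴ = 13.1 W.

P ≈ 13.1 W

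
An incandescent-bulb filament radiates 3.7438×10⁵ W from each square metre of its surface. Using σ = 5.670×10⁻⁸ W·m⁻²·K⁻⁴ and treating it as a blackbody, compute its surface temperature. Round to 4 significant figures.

T ≈ 1603 K

I = σT⁴, so T = (I/σ)^(1/4) = (3.7438×10⁵/(5.670×10⁻⁸))^(1/4) = 1603 K.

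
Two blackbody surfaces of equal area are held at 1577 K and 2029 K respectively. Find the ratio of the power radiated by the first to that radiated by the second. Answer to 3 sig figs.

With equal areas, P₁/P₂ = (T₁/T₂)⁴ = (1577/2029)⁴ = 0.365.

P₁/P₂ ≈ 0.365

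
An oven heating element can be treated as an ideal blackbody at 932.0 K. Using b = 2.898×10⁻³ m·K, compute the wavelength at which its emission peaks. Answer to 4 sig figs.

λ_max ≈ 3.109 μm

Wien's displacement law: λ_max = b/T = (2.898×10⁻³ m·K)/(932.0 K) = 3.1094×10⁻⁶ m.
That is 3.109 μm, in the infrared range.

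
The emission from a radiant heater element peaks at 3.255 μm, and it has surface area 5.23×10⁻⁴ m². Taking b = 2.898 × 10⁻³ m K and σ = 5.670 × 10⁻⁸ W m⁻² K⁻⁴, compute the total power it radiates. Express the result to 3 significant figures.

Wien's law: T = b/λ_max = 2.898×10⁻³/3.255×10⁻⁶ = 890.323 K.
Area A = 5.23×10⁻⁴ m².
Then P = σAT⁴ = 5.670×10⁻⁸×5.23×10⁻⁴×(890.323)⁴ = 18.6 W.

P ≈ 18.6 W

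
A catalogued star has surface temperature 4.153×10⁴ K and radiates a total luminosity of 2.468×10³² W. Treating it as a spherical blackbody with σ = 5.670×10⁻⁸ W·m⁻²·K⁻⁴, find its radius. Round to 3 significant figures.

R ≈ 1.08×10¹⁰ m

L = 4πR²σT⁴ ⇒ R = √(L/(4πσT⁴)).
σT⁴ = 1.68667×10¹¹ W/m², so R = √(2.468×10³²/(4π×1.68667×10¹¹)) = 1.08×10¹⁰ m.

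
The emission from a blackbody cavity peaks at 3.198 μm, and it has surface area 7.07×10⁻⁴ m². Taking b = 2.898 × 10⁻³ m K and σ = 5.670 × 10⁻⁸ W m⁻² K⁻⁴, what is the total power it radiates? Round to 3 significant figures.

P ≈ 27.0 W

Wien's law: T = b/λ_max = 2.898×10⁻³/3.198×10⁻⁶ = 906.191 K.
Area A = 7.07×10⁻⁴ m².
Then P = σAT⁴ = 5.670×10⁻⁸×7.07×10⁻⁴×(906.191)⁴ = 27.0 W.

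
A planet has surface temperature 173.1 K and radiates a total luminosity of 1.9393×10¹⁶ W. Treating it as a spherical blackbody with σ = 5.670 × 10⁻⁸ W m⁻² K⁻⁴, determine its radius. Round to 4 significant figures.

L = 4πR²σT⁴ ⇒ R = √(L/(4πσT⁴)).
σT⁴ = 50.9063 W/m², so R = √(1.9393×10¹⁶/(4π×50.9063)) = 5.506×10⁶ m.

R ≈ 5.506×10⁶ m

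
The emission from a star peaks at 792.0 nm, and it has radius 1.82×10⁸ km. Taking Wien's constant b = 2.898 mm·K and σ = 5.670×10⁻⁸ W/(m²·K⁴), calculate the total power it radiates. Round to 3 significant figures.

P ≈ 4.23×10³⁰ W

Wien's law: T = b/λ_max = 2.898×10⁻³/7.920×10⁻⁷ = 3659.09 K.
Surface area A = 4πR² = 4π(1.82×10¹¹ m)² = 4.16248×10²³ m².
Then P = σAT⁴ = 5.670×10⁻⁸×4.16248×10²³×(3659.09)⁴ = 4.23×10³⁰ W.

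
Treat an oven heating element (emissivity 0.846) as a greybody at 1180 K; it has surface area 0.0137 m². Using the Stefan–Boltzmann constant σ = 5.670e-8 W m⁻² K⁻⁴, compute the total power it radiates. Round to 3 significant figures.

Area A = 0.0137 m².
P = εσAT⁴ = 0.846 × 5.670×10⁻⁸ × 0.0137 × (1180)⁴ = 1.27×10³ W.

P ≈ 1.27×10³ W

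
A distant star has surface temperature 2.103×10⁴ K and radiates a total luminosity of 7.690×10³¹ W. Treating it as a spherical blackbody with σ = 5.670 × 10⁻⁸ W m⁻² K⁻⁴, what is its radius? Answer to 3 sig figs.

R ≈ 2.35×10¹⁰ m

L = 4πR²σT⁴ ⇒ R = √(L/(4πσT⁴)).
σT⁴ = 1.10902×10¹⁰ W/m², so R = √(7.690×10³¹/(4π×1.10902×10¹⁰)) = 2.35×10¹⁰ m.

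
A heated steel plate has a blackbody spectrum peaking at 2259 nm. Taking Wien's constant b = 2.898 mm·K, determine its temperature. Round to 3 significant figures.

Wien's law gives T = b/λ_max = (2.898×10⁻³ m·K)/(2.259×10⁻⁶ m) = 1.28×10³ K.

T ≈ 1.28×10³ K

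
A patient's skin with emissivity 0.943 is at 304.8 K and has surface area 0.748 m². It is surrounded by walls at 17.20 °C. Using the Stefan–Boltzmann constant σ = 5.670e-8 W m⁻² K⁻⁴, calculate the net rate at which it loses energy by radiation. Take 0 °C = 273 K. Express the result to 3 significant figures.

Surroundings: T = 17.20 °C + 273 = 290.20 K.
Area A = 0.748 m².
Net radiated power P_net = εσA(T⁴ − T₀⁴) = 0.943×5.670×10⁻⁸×0.748×(304.8⁴ − 290.20⁴).
T⁴ − T₀⁴ = 8.63097×10⁹ − 7.09234×10⁹ = 1.53863×10⁹ K⁴, so P_net = 61.5 W.

Net loss ≈ 61.5 W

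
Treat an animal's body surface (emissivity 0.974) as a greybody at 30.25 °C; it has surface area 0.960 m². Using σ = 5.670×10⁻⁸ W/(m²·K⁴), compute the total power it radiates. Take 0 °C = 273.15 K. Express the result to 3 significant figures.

T = 30.25 °C + 273.15 = 303.40 K.
Area A = 0.960 m².
P = εσAT⁴ = 0.974 × 5.670×10⁻⁸ × 0.960 × (303.40)⁴ = 449 W.

P ≈ 449 W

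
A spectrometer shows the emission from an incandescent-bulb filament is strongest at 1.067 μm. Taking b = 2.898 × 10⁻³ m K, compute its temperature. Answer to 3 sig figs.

T ≈ 2.72×10³ K

Wien's law gives T = b/λ_max = (2.898×10⁻³ m·K)/(1.067×10⁻⁶ m) = 2.72×10³ K.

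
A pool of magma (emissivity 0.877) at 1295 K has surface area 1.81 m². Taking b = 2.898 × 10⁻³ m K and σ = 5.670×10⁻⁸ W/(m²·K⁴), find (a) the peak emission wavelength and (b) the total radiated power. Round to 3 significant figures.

(a) λ_max = b/T = 2.898×10⁻³/1295 = 2.238×10⁻⁶ m = 2.24 μm.
Area A = 1.81 m².
(b) P = εσAT⁴ = 0.877×5.670×10⁻⁸×1.81×(1295)⁴ = 2.53×10⁵ W.

λ_max ≈ 2.24 μm; P ≈ 2.53×10⁵ W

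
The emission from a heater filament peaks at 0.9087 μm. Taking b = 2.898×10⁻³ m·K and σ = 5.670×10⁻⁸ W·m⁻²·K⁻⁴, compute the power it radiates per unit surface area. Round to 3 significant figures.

Wien's law: T = b/λ_max = 2.898×10⁻³/9.087×10⁻⁷ = 3189.17 K.
Then I = σT⁴ = 5.670×10⁻⁸×(3189.17)⁴ = 5.87×10⁶ W/m².

I ≈ 5.87×10⁶ W/m²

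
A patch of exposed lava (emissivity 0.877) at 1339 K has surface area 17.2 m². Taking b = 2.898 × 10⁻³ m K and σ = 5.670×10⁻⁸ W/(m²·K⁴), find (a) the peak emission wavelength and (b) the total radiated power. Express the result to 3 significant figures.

(a) λ_max = b/T = 2.898×10⁻³/1339 = 2.164×10⁻⁶ m = 2.16 μm.
Area A = 17.2 m².
(b) P = εσAT⁴ = 0.877×5.670×10⁻⁸×17.2×(1339)⁴ = 2.75×10⁶ W.

λ_max ≈ 2.16 μm; P ≈ 2.75×10⁶ W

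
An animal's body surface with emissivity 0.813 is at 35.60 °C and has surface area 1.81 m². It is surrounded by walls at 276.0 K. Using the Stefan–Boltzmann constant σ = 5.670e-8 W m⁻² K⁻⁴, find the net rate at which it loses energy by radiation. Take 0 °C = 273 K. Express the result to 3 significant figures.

T = 35.60 °C + 273 = 308.60 K.
Area A = 1.81 m².
Net radiated power P_net = εσA(T⁴ − T₀⁴) = 0.813×5.670×10⁻⁸×1.81×(308.60⁴ − 276.0⁴).
T⁴ − T₀⁴ = 9.06951×10⁹ − 5.80278×10⁹ = 3.26673×10⁹ K⁴, so P_net = 273 W.

Net loss ≈ 273 W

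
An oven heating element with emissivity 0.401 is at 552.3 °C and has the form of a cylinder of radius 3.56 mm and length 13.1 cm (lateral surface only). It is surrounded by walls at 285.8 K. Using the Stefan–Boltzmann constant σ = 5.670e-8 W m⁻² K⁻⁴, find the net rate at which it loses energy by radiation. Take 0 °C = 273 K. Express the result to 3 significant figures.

T = 552.3 °C + 273 = 825.3 K.
Lateral area A = 2πrL = 2π×3.56×10⁻³×0.131 = 2.93023×10⁻³ m².
Net radiated power P_net = εσA(T⁴ − T₀⁴) = 0.401×5.670×10⁻⁸×2.93023×10⁻³×(825.3⁴ − 285.8⁴).
T⁴ − T₀⁴ = 4.63925×10¹¹ − 6.67189×10⁹ = 4.57253×10¹¹ K⁴, so P_net = 30.5 W.

Net loss ≈ 30.5 W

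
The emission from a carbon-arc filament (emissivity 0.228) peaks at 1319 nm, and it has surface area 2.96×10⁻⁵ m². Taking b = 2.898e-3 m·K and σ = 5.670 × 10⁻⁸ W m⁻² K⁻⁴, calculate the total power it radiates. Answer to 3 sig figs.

P ≈ 8.92 W

Wien's law: T = b/λ_max = 2.898×10⁻³/1.319×10⁻⁶ = 2197.12 K.
Area A = 2.96×10⁻⁵ m².
Then P = εσAT⁴ = 0.228×5.670×10⁻⁸×2.96×10⁻⁵×(2197.12)⁴ = 8.92 W.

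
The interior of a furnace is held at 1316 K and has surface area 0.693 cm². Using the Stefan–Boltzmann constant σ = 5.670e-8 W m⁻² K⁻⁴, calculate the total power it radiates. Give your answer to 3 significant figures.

P ≈ 11.8 W

Area A = 0.693 cm² = 6.93×10⁻⁵ m².
P = σAT⁴ = 5.670×10⁻⁸ × 6.93×10⁻⁵ × (1316)⁴ = 11.8 W.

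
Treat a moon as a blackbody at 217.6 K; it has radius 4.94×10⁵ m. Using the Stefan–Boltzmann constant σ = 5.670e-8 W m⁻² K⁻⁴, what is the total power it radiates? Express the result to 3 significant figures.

Surface area A = 4πR² = 4π(4.94×10⁵ m)² = 3.06665×10¹² m².
P = σAT⁴ = 5.670×10⁻⁸ × 3.06665×10¹² × (217.6)⁴ = 3.90×10¹⁴ W.

P ≈ 3.90×10¹⁴ W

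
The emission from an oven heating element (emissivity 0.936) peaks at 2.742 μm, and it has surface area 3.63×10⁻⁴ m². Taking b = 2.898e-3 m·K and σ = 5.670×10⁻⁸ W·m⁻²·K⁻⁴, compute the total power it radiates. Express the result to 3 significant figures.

Wien's law: T = b/λ_max = 2.898×10⁻³/2.742×10⁻⁶ = 1056.89 K.
Area A = 3.63×10⁻⁴ m².
Then P = εσAT⁴ = 0.936×5.670×10⁻⁸×3.63×10⁻⁴×(1056.89)⁴ = 24.0 W.

P ≈ 24.0 W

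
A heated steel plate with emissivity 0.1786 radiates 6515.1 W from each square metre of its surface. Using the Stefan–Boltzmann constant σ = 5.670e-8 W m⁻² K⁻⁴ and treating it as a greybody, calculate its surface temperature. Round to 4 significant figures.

T ≈ 895.6 K

I = εσT⁴, so T = (I/εσ)^(1/4) = (6515.1/(0.1786×5.670×10⁻⁸))^(1/4) = 895.6 K.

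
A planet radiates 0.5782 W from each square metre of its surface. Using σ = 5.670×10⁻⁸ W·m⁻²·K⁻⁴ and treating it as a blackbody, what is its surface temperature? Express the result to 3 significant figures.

I = σT⁴, so T = (I/σ)^(1/4) = (0.5782/(5.670×10⁻⁸))^(1/4) = 56.5 K.

T ≈ 56.5 K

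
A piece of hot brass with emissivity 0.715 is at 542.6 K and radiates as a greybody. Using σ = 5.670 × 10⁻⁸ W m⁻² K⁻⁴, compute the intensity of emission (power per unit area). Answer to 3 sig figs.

I ≈ 3.51×10³ W/m²

Stefan–Boltzmann: I = εσT⁴ = 0.715 × 5.670×10⁻⁸ × (542.6)⁴ = 3.51×10³ W/m².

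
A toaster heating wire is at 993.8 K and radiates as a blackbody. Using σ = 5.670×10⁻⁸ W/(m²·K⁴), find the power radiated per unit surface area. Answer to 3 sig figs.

I ≈ 5.53×10⁴ W/m²

Stefan–Boltzmann: I = σT⁴ = 5.670×10⁻⁸ × (993.8)⁴ = 5.53×10⁴ W/m².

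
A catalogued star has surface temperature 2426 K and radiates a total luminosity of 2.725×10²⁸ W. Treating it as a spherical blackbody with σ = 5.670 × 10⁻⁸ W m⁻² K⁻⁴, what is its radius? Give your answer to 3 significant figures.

R ≈ 3.32×10¹⁰ m

L = 4πR²σT⁴ ⇒ R = √(L/(4πσT⁴)).
σT⁴ = 1.96402×10⁶ W/m², so R = √(2.725×10²⁸/(4π×1.96402×10⁶)) = 3.32×10¹⁰ m.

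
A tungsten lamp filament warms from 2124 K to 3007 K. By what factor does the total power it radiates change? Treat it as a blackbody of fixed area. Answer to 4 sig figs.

P₂/P₁ ≈ 4.017

P ∝ T⁴, so P₂/P₁ = (T₂/T₁)⁴ = (3007/2124)⁴ = (1.41573)⁴ = 4.017.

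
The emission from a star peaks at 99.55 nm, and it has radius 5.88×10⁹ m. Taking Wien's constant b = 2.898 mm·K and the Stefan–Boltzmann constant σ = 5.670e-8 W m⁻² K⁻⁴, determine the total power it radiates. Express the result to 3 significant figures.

P ≈ 1.77×10³¹ W

Wien's law: T = b/λ_max = 2.898×10⁻³/9.955×10⁻⁸ = 29111.0 K.
Surface area A = 4πR² = 4π(5.88×10⁹ m)² = 4.34475×10²⁰ m².
Then P = σAT⁴ = 5.670×10⁻⁸×4.34475×10²⁰×(29111.0)⁴ = 1.77×10³¹ W.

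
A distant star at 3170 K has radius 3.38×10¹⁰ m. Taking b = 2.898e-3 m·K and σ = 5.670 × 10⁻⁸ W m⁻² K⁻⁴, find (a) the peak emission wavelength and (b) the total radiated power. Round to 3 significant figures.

λ_max ≈ 0.914 μm; P ≈ 8.22×10²⁸ W

(a) λ_max = b/T = 2.898×10⁻³/3170 = 9.142×10⁻⁷ m = 0.914 μm.
Surface area A = 4πR² = 4π(3.38×10¹⁰ m)² = 1.43563×10²² m².
(b) P = σAT⁴ = 5.670×10⁻⁸×1.43563×10²²×(3170)⁴ = 8.22×10²⁸ W.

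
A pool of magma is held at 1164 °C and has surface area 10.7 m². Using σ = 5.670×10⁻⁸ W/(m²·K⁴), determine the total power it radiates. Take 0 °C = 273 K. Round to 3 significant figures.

T = 1164 °C + 273 = 1437 K.
Area A = 10.7 m².
P = σAT⁴ = 5.670×10⁻⁸ × 10.7 × (1437)⁴ = 2.59×10⁶ W.

P ≈ 2.59×10⁶ W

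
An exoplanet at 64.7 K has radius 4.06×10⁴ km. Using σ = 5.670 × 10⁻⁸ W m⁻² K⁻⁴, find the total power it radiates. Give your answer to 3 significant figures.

P ≈ 2.06×10¹⁶ W

Surface area A = 4πR² = 4π(4.06×10⁷ m)² = 2.07139×10¹⁶ m².
P = σAT⁴ = 5.670×10⁻⁸ × 2.07139×10¹⁶ × (64.7)⁴ = 2.06×10¹⁶ W.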